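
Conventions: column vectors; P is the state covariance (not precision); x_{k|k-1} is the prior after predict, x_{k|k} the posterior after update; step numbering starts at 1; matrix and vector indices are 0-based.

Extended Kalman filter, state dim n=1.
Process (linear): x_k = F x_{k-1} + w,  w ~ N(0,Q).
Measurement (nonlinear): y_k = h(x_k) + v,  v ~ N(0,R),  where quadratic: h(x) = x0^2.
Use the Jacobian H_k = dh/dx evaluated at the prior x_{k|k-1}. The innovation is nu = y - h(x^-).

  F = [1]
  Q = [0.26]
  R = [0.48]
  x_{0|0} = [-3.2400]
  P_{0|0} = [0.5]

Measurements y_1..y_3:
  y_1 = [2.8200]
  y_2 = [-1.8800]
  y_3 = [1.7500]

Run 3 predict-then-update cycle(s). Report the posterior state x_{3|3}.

x_post = [-1.1929]

step 1: x^-=[-3.2400]  P^-=[0.7600]  H_jac=[-6.4800]  S=[32.3927]  K=[-0.1520]  nu=[-7.6776]  x^+=[-2.0727]  P^+=[0.0113]
step 2: x^-=[-2.0727]  P^-=[0.2713]  H_jac=[-4.1455]  S=[5.1416]  K=[-0.2187]  nu=[-6.1763]  x^+=[-0.7220]  P^+=[0.0253]
step 3: x^-=[-0.7220]  P^-=[0.2853]  H_jac=[-1.4439]  S=[1.0749]  K=[-0.3833]  nu=[1.2288]  x^+=[-1.1929]  P^+=[0.1274]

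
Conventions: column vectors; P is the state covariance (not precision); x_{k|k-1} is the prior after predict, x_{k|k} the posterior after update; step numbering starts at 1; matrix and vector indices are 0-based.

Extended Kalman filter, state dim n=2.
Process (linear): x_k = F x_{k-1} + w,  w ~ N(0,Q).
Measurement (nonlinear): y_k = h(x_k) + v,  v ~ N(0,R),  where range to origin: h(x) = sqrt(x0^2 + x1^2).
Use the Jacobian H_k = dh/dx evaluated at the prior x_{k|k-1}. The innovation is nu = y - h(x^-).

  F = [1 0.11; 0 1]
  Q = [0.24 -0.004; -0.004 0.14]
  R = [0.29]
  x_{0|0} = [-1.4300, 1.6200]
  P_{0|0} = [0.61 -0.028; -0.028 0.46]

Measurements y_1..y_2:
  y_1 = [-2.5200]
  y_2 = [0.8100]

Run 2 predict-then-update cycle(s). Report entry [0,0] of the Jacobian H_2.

H_jac[0,0] = 0.8822

step 1: x^-=[-1.2518, 1.6200]  P^-=[0.8494 0.0186; 0.0186 0.6000]  H_jac=[-0.6114 0.7913]  S=[0.9652]  K=[-0.5228; 0.4801]  nu=[-4.5673]  x^+=[1.1360, -0.5727]  P^+=[0.5856 0.2609; 0.2609 0.3775]
step 2: x^-=[1.0731, -0.5727]  P^-=[0.8875 0.2984; 0.2984 0.5175]  H_jac=[0.8822 -0.4708]  S=[0.8476]  K=[0.7580; 0.0231]  nu=[-0.4063]  x^+=[0.7651, -0.5821]  P^+=[0.4005 0.2836; 0.2836 0.5171]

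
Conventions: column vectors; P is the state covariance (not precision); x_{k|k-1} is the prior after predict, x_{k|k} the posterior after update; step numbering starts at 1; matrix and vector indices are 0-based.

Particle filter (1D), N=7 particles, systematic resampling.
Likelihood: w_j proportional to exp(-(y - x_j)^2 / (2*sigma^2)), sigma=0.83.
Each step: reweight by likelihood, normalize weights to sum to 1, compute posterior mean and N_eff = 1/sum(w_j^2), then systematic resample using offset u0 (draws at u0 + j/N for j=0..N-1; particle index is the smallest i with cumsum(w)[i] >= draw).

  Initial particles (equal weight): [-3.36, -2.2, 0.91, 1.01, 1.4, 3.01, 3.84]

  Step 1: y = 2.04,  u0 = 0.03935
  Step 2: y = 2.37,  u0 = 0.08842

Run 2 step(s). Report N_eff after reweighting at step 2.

N_eff = 5.8143

step 1: w=[0.0000, 0.0000, 0.1798, 0.2103, 0.3373, 0.2294, 0.0432]  mean=1.7048  Neff=4.0847  idx=[2, 3, 3, 4, 4, 5, 5]
step 2: w=[0.0659, 0.0808, 0.0808, 0.1563, 0.1563, 0.2299, 0.2299]  mean=2.0449  Neff=5.8143  idx=[1, 3, 3, 4, 5, 6, 6]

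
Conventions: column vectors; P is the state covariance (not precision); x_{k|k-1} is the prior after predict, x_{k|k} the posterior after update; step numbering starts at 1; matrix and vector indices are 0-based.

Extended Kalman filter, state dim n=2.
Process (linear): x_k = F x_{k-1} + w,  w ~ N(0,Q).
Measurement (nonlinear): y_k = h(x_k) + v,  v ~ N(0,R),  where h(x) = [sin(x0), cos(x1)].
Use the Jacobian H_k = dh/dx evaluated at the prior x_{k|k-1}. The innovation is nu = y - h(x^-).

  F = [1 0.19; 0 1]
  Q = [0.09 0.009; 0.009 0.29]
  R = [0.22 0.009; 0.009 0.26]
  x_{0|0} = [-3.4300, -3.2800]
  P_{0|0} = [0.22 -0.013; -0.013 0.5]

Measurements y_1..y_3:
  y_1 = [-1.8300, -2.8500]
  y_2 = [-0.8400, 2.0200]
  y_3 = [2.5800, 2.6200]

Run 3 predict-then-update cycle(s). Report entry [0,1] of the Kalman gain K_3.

step 1: x^-=[-4.0532, -3.2800]  P^-=[0.3231 0.0910; 0.0910 0.7900]  H_jac=[-0.6125 0.0000; 0.0000 -0.1380]  S=[0.3412 0.0167; 0.0167 0.2750]  K=[-0.5795 -0.0105; -0.1444 -0.3875]  nu=[-2.6205, -1.8596]  x^+=[-2.5152, -2.1810]  P^+=[0.2083 0.0576; 0.0576 0.7397]
step 2: x^-=[-2.9296, -2.1810]  P^-=[0.3469 0.2071; 0.2071 1.0297]  H_jac=[-0.9776 0.0000; 0.0000 0.8195]  S=[0.5515 -0.1569; -0.1569 0.9516]  K=[-0.5919 0.0808; -0.1204 0.8670]  nu=[-0.6296, 2.5930]  x^+=[-2.3475, 0.1429]  P^+=[0.1325 0.0191; 0.0191 0.2737]
step 3: x^-=[-2.3204, 0.1429]  P^-=[0.2396 0.0801; 0.0801 0.5637]  H_jac=[-0.6813 0.0000; 0.0000 -0.1424]  S=[0.3312 0.0168; 0.0168 0.2714]  K=[-0.4923 -0.0116; -0.1503 -0.2864]  nu=[3.3120, 1.6302]  x^+=[-3.9697, -0.8219]  P^+=[0.1591 0.0523; 0.0523 0.5325]

K[0,1] = -0.0116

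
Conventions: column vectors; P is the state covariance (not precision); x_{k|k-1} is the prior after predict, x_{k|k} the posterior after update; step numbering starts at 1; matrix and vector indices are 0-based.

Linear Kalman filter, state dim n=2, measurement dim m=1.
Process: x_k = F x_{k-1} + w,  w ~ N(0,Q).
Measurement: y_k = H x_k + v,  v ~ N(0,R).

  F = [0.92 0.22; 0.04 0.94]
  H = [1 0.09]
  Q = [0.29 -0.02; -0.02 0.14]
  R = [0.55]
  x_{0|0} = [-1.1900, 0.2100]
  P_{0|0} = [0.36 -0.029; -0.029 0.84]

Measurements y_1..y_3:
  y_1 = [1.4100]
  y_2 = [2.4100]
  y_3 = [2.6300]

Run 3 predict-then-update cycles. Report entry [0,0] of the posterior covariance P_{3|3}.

P_post[0,0] = 0.2760

step 1: x^-=[-1.0486, 0.1498]  P^-=[0.6236 0.1416; 0.1416 0.8806]  S=[1.2062]  K=[0.5276; 0.1831]  nu=[2.4451]  x^+=[0.2413, 0.5975]  P^+=[0.2879 0.0251; 0.0251 0.8402]
step 2: x^-=[0.3535, 0.5713]  P^-=[0.5845 0.1863; 0.1863 0.8847]  S=[1.1752]  K=[0.5116; 0.2263]  nu=[2.0051]  x^+=[1.3794, 1.0250]  P^+=[0.2769 0.0502; 0.0502 0.8246]
step 3: x^-=[1.4945, 1.0187]  P^-=[0.5846 0.2046; 0.2046 0.8728]  S=[1.1785]  K=[0.5117; 0.2403]  nu=[1.0438]  x^+=[2.0286, 1.2695]  P^+=[0.2760 0.0597; 0.0597 0.8048]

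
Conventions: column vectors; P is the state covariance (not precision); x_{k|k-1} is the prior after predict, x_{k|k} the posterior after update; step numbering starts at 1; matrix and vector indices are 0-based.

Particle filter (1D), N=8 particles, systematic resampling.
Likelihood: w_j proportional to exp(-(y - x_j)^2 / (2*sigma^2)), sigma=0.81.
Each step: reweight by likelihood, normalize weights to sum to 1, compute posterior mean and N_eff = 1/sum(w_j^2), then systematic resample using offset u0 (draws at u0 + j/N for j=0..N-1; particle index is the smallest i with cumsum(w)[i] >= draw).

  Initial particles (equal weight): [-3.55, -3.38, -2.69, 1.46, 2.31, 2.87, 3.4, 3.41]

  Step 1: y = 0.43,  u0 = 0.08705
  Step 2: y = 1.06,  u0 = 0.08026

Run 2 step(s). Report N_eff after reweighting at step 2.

step 1: w=[0.0000, 0.0000, 0.0011, 0.8456, 0.1284, 0.0203, 0.0023, 0.0022]  mean=1.6015  Neff=1.3661  idx=[3, 3, 3, 3, 3, 3, 3, 4]
step 2: w=[0.1362, 0.1362, 0.1362, 0.1362, 0.1362, 0.1362, 0.1362, 0.0468]  mean=1.4998  Neff=7.5760  idx=[0, 1, 2, 3, 4, 5, 6, 7]

N_eff = 7.5760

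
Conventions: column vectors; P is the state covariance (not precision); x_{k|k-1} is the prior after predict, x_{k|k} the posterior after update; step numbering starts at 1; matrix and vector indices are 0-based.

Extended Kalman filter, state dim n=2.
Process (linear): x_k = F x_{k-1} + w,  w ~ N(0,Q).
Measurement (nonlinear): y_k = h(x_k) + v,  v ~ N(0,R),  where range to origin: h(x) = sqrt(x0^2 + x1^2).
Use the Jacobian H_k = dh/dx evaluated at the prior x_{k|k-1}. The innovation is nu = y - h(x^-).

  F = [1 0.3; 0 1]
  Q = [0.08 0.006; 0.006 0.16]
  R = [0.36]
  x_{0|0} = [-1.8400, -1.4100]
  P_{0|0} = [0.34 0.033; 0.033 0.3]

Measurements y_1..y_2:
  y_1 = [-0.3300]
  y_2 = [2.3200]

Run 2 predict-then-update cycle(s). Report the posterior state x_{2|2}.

step 1: x^-=[-2.2630, -1.4100]  P^-=[0.4668 0.1290; 0.1290 0.4600]  H_jac=[-0.8487 -0.5288]  S=[0.9407]  K=[-0.4937; -0.3750]  nu=[-2.9963]  x^+=[-0.7838, -0.2864]  P^+=[0.2375 -0.0451; -0.0451 0.3277]
step 2: x^-=[-0.8697, -0.2864]  P^-=[0.3199 0.0592; 0.0592 0.4877]  H_jac=[-0.9498 -0.3128]  S=[0.7315]  K=[-0.4407; -0.2854]  nu=[1.4044]  x^+=[-1.4886, -0.6872]  P^+=[0.1779 -0.0328; -0.0328 0.4281]

x_post = [-1.4886, -0.6872]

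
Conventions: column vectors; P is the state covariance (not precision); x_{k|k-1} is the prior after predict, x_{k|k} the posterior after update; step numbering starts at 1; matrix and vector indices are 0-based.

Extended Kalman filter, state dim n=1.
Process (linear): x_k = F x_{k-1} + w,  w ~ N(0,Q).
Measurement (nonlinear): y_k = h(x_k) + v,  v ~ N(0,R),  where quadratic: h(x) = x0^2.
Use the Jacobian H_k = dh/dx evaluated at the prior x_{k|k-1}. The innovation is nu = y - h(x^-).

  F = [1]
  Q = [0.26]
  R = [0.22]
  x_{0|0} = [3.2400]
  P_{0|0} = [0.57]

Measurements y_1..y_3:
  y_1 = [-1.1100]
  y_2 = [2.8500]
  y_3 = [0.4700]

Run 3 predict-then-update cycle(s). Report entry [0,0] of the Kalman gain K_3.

K[0,0] = 0.2779

step 1: x^-=[3.2400]  P^-=[0.8300]  H_jac=[6.4800]  S=[35.0720]  K=[0.1534]  nu=[-11.6076]  x^+=[1.4599]  P^+=[0.0052]
step 2: x^-=[1.4599]  P^-=[0.2652]  H_jac=[2.9199]  S=[2.4811]  K=[0.3121]  nu=[0.7186]  x^+=[1.6842]  P^+=[0.0235]
step 3: x^-=[1.6842]  P^-=[0.2835]  H_jac=[3.3684]  S=[3.4369]  K=[0.2779]  nu=[-2.3666]  x^+=[1.0266]  P^+=[0.0181]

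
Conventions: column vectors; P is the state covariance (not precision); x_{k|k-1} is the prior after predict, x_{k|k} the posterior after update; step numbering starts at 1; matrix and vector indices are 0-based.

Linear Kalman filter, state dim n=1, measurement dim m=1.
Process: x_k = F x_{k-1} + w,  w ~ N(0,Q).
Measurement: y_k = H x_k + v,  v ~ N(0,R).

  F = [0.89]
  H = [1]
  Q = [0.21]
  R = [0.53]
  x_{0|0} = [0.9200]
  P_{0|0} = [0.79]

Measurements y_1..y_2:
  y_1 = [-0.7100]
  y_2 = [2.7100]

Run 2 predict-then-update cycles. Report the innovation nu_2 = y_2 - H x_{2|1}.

innov = [2.8139]

step 1: x^-=[0.8188]  P^-=[0.8358]  S=[1.3658]  K=[0.6119]  nu=[-1.5288]  x^+=[-0.1167]  P^+=[0.3243]
step 2: x^-=[-0.1039]  P^-=[0.4669]  S=[0.9969]  K=[0.4684]  nu=[2.8139]  x^+=[1.2140]  P^+=[0.2482]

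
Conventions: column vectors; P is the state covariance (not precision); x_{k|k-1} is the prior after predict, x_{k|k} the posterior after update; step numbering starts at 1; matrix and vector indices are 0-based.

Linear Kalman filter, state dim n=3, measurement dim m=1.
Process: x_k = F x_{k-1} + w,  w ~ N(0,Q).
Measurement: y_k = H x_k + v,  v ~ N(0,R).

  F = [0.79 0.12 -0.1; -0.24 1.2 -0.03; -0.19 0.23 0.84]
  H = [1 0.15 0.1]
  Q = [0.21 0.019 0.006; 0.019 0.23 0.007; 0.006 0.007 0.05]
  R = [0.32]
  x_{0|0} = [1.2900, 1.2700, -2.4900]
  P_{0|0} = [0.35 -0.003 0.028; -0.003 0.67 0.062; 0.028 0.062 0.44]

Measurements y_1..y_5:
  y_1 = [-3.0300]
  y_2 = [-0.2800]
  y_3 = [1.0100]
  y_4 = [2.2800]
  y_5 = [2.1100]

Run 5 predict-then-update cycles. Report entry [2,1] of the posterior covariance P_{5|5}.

step 1: x^-=[1.4205, 1.2891, -2.0446]  P^-=[0.4360 0.0400 -0.0415; 0.0400 1.2130 0.2542; -0.0415 0.2542 0.4238]  S=[0.7989]  K=[0.5481; 0.3097; 0.0488]  nu=[-4.4394]  x^+=[-1.0127, -0.0858, -2.2612]  P^+=[0.1960 -0.0956 -0.0629; -0.0956 1.1364 0.2422; -0.0629 0.2422 0.4219]
step 2: x^-=[-0.5842, 0.2080, -1.7267]  P^-=[0.3389 0.0289 -0.0668; 0.0289 1.9148 0.6008; -0.0668 0.6008 0.5369]  S=[0.7207]  K=[0.4670; 0.5220; 0.1069]  nu=[0.4457]  x^+=[-0.3761, 0.4406, -1.6791]  P^+=[0.1817 -0.1468 -0.1028; -0.1468 1.7184 0.5606; -0.1028 0.5606 0.5287]
step 3: x^-=[-0.0763, 0.6694, -1.2376]  P^-=[0.3284 0.0294 -0.0681; 0.0294 2.7581 1.0991; -0.0681 1.0991 0.7827]  S=[0.7464]  K=[0.4367; 0.7408; 0.2345]  nu=[1.1097]  x^+=[0.4083, 1.4915, -0.9774]  P^+=[0.1860 -0.2122 -0.1445; -0.2122 2.3485 0.9694; -0.1445 0.9694 0.7417]
step 4: x^-=[0.5993, 1.7211, -0.5556]  P^-=[0.3267 0.0093 -0.0764; 0.0093 3.6735 1.7039; -0.0764 1.7039 1.1436]  S=[0.7794]  K=[0.4111; 0.9375; 0.3767]  nu=[1.4781]  x^+=[1.2070, 3.1068, 0.0012]  P^+=[0.1949 -0.2911 -0.1971; -0.2911 2.9885 1.4287; -0.1971 1.4287 1.0330]
step 5: x^-=[1.3262, 3.4384, 0.4862]  P^-=[0.3267 -0.0288 -0.0972; -0.0288 4.6076 2.3660; -0.0972 2.3660 1.5844]  S=[0.8091]  K=[0.3864; 1.1111; 0.5143]  nu=[0.2194]  x^+=[1.4110, 3.6822, 0.5991]  P^+=[0.2059 -0.3761 -0.2580; -0.3761 3.6088 1.9036; -0.2580 1.9036 1.3703]

P_post[2,1] = 1.9036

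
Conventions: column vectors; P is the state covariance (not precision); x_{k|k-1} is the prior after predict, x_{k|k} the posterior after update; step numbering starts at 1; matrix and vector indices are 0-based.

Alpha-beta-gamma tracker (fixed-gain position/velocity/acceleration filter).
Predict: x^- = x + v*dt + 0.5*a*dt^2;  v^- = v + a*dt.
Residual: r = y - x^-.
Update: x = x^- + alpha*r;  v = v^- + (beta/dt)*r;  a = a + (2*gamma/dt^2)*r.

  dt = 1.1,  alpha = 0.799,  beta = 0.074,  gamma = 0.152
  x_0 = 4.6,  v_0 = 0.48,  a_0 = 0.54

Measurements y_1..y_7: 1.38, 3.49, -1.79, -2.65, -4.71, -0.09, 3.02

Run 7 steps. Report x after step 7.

x_post = 1.0243

step 1: x_pred=5.4547  r=-4.0747  x^+=2.1990  v^+=0.7999  a^+=-0.4837
step 2: x_pred=2.7862  r=0.7038  x^+=3.3485  v^+=0.3151  a^+=-0.3069
step 3: x_pred=3.5095  r=-5.2995  x^+=-0.7248  v^+=-0.3790  a^+=-1.6384
step 4: x_pred=-2.1329  r=-0.5171  x^+=-2.5461  v^+=-2.2160  a^+=-1.7683
step 5: x_pred=-6.0534  r=1.3434  x^+=-4.9800  v^+=-4.0707  a^+=-1.4308
step 6: x_pred=-10.3234  r=10.2334  x^+=-2.1469  v^+=-4.9561  a^+=1.1403
step 7: x_pred=-6.9087  r=9.9287  x^+=1.0243  v^+=-3.0338  a^+=3.6348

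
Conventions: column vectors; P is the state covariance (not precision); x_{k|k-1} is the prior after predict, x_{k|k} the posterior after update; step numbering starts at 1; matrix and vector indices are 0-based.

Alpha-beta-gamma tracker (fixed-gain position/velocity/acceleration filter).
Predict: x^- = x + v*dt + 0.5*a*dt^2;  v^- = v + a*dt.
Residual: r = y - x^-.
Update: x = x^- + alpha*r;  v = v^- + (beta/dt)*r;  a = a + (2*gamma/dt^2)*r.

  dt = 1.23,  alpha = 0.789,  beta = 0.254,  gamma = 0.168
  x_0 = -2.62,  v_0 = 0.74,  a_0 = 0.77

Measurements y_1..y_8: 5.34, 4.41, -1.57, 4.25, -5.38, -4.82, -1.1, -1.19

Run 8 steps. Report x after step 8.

x_post = -3.5639

step 1: x_pred=-1.1273  r=6.4673  x^+=3.9754  v^+=3.0226  a^+=2.2063
step 2: x_pred=9.3622  r=-4.9522  x^+=5.4549  v^+=4.7138  a^+=1.1065
step 3: x_pred=12.0899  r=-13.6599  x^+=1.3122  v^+=3.2539  a^+=-1.9272
step 4: x_pred=3.8567  r=0.3933  x^+=4.1670  v^+=0.9647  a^+=-1.8399
step 5: x_pred=3.9618  r=-9.3418  x^+=-3.4089  v^+=-3.2275  a^+=-3.9146
step 6: x_pred=-10.3399  r=5.5199  x^+=-5.9847  v^+=-6.9026  a^+=-2.6887
step 7: x_pred=-16.5087  r=15.4087  x^+=-4.3512  v^+=-7.0277  a^+=0.7334
step 8: x_pred=-12.4405  r=11.2505  x^+=-3.5639  v^+=-3.8023  a^+=3.2321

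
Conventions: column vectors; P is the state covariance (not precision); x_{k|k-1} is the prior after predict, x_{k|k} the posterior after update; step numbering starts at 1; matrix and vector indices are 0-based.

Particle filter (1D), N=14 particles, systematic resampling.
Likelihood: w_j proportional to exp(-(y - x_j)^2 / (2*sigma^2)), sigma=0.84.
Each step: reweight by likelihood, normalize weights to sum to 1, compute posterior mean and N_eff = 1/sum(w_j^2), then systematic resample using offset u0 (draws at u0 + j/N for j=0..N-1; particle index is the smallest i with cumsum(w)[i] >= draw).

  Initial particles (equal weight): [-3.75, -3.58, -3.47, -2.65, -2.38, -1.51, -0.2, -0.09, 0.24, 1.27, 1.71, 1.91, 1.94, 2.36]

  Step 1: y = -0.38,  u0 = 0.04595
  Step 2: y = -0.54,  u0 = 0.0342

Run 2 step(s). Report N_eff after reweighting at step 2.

step 1: w=[0.0001, 0.0002, 0.0003, 0.0076, 0.0172, 0.1185, 0.2862, 0.2759, 0.2230, 0.0425, 0.0133, 0.0071, 0.0065, 0.0014]  mean=-0.1646  Neff=4.4582  idx=[5, 5, 6, 6, 6, 6, 7, 7, 7, 7, 8, 8, 8, 10]
step 2: w=[0.0506, 0.0506, 0.0907, 0.0907, 0.0907, 0.0907, 0.0853, 0.0853, 0.0853, 0.0853, 0.0640, 0.0640, 0.0640, 0.0027]  mean=-0.2053  Neff=12.5868  idx=[0, 2, 2, 3, 4, 5, 5, 6, 7, 8, 9, 10, 11, 12]

N_eff = 12.5868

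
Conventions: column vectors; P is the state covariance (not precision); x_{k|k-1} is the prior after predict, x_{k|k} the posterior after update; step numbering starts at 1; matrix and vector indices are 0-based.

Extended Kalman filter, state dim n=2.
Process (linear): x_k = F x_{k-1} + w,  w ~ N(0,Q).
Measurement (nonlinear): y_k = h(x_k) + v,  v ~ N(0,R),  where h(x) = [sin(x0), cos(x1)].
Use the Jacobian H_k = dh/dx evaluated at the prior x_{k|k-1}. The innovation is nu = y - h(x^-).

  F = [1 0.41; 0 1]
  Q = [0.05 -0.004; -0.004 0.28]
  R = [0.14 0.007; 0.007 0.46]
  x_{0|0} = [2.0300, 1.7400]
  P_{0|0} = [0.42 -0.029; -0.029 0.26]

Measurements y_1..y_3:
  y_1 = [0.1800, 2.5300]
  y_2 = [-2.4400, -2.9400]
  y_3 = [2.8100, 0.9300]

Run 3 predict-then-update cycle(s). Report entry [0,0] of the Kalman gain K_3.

step 1: x^-=[2.7434, 1.7400]  P^-=[0.4899 0.0736; 0.0736 0.5400]  H_jac=[-0.9218 0.0000; 0.0000 -0.9857]  S=[0.5563 0.0739; 0.0739 0.9847]  K=[-0.8101 -0.0129; -0.0507 -0.5368]  nu=[-0.2078, 2.6984]  x^+=[2.8769, 0.3021]  P^+=[0.1231 0.0118; 0.0118 0.2508]
step 2: x^-=[3.0008, 0.3021]  P^-=[0.2250 0.1106; 0.1106 0.5308]  H_jac=[-0.9901 0.0000; 0.0000 -0.2975]  S=[0.3605 0.0396; 0.0396 0.5070]  K=[-0.6160 -0.0168; -0.2719 -0.2903]  nu=[-2.5804, -3.8947]  x^+=[4.6557, 2.1344]  P^+=[0.0872 0.0405; 0.0405 0.4552]
step 3: x^-=[5.5308, 2.1344]  P^-=[0.2469 0.2231; 0.2231 0.7352]  H_jac=[0.7301 0.0000; 0.0000 -0.8453]  S=[0.2716 -0.1307; -0.1307 0.9853]  K=[0.6106 -0.1104; 0.3164 -0.5887]  nu=[3.4934, 1.4643]  x^+=[7.5022, 2.3778]  P^+=[0.1160 0.0550; 0.0550 0.3178]

K[0,0] = 0.6106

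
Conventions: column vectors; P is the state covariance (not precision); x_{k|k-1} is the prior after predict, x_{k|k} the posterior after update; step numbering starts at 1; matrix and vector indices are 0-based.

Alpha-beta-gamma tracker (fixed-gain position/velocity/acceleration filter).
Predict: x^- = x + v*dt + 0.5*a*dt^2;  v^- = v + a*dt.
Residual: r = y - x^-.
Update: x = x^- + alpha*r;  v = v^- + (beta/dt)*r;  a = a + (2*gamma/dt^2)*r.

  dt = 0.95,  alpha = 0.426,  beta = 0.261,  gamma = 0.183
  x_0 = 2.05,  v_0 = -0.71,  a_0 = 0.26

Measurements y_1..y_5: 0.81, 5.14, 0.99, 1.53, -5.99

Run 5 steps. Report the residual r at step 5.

resid = -10.2281

step 1: x_pred=1.4928  r=-0.6828  x^+=1.2019  v^+=-0.6506  a^+=-0.0169
step 2: x_pred=0.5762  r=4.5638  x^+=2.5204  v^+=0.5872  a^+=1.8339
step 3: x_pred=3.9057  r=-2.9157  x^+=2.6636  v^+=1.5283  a^+=0.6514
step 4: x_pred=4.4095  r=-2.8795  x^+=3.1828  v^+=1.3560  a^+=-0.5163
step 5: x_pred=4.2381  r=-10.2281  x^+=-0.1191  v^+=-1.9445  a^+=-4.6642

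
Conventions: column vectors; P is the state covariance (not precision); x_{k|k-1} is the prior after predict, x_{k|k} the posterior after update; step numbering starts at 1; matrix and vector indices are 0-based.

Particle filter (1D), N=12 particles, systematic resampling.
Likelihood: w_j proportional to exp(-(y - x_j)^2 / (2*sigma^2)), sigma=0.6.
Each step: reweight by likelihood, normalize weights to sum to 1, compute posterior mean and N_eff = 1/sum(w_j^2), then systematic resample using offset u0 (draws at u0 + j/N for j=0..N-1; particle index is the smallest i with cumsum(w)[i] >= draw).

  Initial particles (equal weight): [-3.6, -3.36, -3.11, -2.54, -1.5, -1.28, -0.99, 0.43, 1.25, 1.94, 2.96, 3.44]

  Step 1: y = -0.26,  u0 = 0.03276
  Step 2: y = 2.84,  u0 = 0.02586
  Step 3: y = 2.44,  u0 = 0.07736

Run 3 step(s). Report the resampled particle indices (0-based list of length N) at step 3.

resampled_idx = [0, 1, 2, 3, 4, 5, 6, 7, 8, 9, 10, 11]

step 1: w=[0.0000, 0.0000, 0.0000, 0.0005, 0.0849, 0.1694, 0.3429, 0.3710, 0.0303, 0.0009, 0.0000, 0.0000]  mean=-0.4861  Neff=3.4237  idx=[4, 5, 5, 6, 6, 6, 6, 7, 7, 7, 7, 7]
step 2: w=[0.0000, 0.0000, 0.0000, 0.0000, 0.0000, 0.0000, 0.0000, 0.2000, 0.2000, 0.2000, 0.2000, 0.2000]  mean=0.4300  Neff=5.0000  idx=[7, 7, 7, 8, 8, 9, 9, 10, 10, 10, 11, 11]
step 3: w=[0.0833, 0.0833, 0.0833, 0.0833, 0.0833, 0.0833, 0.0833, 0.0833, 0.0833, 0.0833, 0.0833, 0.0833]  mean=0.4300  Neff=12.0000  idx=[0, 1, 2, 3, 4, 5, 6, 7, 8, 9, 10, 11]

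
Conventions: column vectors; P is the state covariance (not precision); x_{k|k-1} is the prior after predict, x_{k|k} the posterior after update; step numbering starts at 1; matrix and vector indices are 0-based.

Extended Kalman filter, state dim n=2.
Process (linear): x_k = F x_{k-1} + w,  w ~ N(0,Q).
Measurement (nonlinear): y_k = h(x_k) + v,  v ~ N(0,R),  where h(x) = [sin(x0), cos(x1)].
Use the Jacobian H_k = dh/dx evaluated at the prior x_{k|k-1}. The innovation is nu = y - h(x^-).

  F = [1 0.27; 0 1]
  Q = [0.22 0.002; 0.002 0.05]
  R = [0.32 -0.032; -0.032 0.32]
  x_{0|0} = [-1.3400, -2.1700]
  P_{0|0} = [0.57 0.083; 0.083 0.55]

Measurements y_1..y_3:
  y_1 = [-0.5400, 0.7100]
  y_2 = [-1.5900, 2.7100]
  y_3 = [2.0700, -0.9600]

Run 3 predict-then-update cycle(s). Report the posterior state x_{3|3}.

x_post = [-0.9206, -0.0976]

step 1: x^-=[-1.9259, -2.1700]  P^-=[0.8749 0.2335; 0.2335 0.6000]  H_jac=[-0.3477 0.0000; 0.0000 0.8258]  S=[0.4258 -0.0990; -0.0990 0.7292]  K=[-0.6743 0.1729; -0.0337 0.6749]  nu=[0.3976, 1.2740]  x^+=[-1.9738, -1.3235]  P^+=[0.6365 0.0931; 0.0931 0.2629]
step 2: x^-=[-2.3311, -1.3235]  P^-=[0.9259 0.1661; 0.1661 0.3129]  H_jac=[-0.6892 0.0000; 0.0000 0.9696]  S=[0.7598 -0.1430; -0.1430 0.6141]  K=[-0.8268 0.0697; -0.0603 0.4799]  nu=[-0.8654, 2.4652]  x^+=[-1.4437, -0.0882]  P^+=[0.3871 0.0503; 0.0503 0.1604]
step 3: x^-=[-1.4676, -0.0882]  P^-=[0.6460 0.0956; 0.0956 0.2104]  H_jac=[0.1030 0.0000; 0.0000 0.0881]  S=[0.3269 -0.0311; -0.0311 0.3216]  K=[0.2081 0.0463; 0.0360 0.0611]  nu=[3.0647, -1.9561]  x^+=[-0.9206, -0.0976]  P^+=[0.6317 0.0927; 0.0927 0.2089]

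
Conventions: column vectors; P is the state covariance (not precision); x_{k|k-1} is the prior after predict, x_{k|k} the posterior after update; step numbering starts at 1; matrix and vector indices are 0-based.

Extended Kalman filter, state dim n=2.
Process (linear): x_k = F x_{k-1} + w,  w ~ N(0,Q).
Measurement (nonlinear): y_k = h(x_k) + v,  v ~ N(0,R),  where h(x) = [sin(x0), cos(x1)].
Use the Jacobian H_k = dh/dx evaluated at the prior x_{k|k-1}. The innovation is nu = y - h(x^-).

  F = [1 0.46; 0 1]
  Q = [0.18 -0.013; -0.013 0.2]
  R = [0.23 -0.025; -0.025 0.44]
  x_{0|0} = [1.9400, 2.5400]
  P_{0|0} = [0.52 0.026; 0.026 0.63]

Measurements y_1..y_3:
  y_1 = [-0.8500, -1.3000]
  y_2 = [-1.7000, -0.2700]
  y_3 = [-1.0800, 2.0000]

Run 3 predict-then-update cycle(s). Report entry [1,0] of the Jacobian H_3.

step 1: x^-=[3.1084, 2.5400]  P^-=[0.8572 0.3028; 0.3028 0.8300]  H_jac=[-0.9994 0.0000; 0.0000 -0.5660]  S=[1.0863 0.1463; 0.1463 0.7059]  K=[-0.7777 -0.0816; -0.1944 -0.6252]  nu=[-0.8832, -0.4756]  x^+=[3.8341, 3.0090]  P^+=[0.1769 0.0291; 0.0291 0.4775]
step 2: x^-=[5.2182, 3.0090]  P^-=[0.4847 0.2357; 0.2357 0.6775]  H_jac=[0.4845 0.0000; 0.0000 -0.1322]  S=[0.3438 -0.0401; -0.0401 0.4518]  K=[0.6822 -0.0084; 0.3124 -0.1705]  nu=[-0.8252, 0.7212]  x^+=[4.6492, 2.6283]  P^+=[0.3242 0.1571; 0.1571 0.6265]
step 3: x^-=[5.8582, 2.6283]  P^-=[0.7813 0.4323; 0.4323 0.8265]  H_jac=[0.9111 0.0000; 0.0000 -0.4910]  S=[0.8785 -0.2184; -0.2184 0.6393]  K=[0.7953 -0.0604; 0.3174 -0.5264]  nu=[-0.6677, 2.8711]  x^+=[5.1539, 0.9049]  P^+=[0.2024 0.0946; 0.0946 0.4879]

H_jac[1,0] = 0.0000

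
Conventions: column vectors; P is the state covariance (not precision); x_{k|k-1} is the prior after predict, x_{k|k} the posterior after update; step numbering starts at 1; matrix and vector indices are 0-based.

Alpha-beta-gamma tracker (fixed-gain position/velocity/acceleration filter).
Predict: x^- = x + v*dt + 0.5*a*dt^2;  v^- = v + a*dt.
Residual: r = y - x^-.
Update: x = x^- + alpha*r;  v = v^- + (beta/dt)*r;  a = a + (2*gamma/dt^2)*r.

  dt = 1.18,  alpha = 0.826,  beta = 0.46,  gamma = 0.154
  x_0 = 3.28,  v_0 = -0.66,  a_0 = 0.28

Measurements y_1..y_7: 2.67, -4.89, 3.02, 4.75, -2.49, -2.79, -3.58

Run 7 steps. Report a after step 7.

step 1: x_pred=2.6961  r=-0.0261  x^+=2.6745  v^+=-0.3398  a^+=0.2742
step 2: x_pred=2.4645  r=-7.3545  x^+=-3.6103  v^+=-2.8832  a^+=-1.3526
step 3: x_pred=-7.9542  r=10.9742  x^+=1.1105  v^+=-0.2012  a^+=1.0749
step 4: x_pred=1.6214  r=3.1286  x^+=4.2056  v^+=2.2868  a^+=1.7669
step 5: x_pred=8.1342  r=-10.6242  x^+=-0.6414  v^+=0.2302  a^+=-0.5831
step 6: x_pred=-0.7758  r=-2.0142  x^+=-2.4395  v^+=-1.2431  a^+=-1.0287
step 7: x_pred=-4.6226  r=1.0426  x^+=-3.7614  v^+=-2.0505  a^+=-0.7981

a_post = -0.7981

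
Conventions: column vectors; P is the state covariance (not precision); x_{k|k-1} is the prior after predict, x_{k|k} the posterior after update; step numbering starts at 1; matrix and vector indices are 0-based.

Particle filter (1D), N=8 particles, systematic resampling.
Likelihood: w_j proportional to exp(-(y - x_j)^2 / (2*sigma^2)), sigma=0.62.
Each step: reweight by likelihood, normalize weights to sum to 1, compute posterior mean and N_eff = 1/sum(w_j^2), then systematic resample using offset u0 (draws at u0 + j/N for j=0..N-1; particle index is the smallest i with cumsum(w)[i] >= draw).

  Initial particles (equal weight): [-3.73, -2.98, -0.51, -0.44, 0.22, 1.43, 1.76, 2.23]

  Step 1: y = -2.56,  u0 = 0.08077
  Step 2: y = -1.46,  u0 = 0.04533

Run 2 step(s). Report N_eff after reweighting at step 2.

step 1: w=[0.1736, 0.8190, 0.0044, 0.0030, 0.0000, 0.0000, 0.0000, 0.0000]  mean=-3.0918  Neff=1.4267  idx=[0, 1, 1, 1, 1, 1, 1, 1]
step 2: w=[0.0035, 0.1424, 0.1424, 0.1424, 0.1424, 0.1424, 0.1424, 0.1424]  mean=-2.9826  Neff=7.0490  idx=[1, 2, 3, 3, 4, 5, 6, 7]

N_eff = 7.0490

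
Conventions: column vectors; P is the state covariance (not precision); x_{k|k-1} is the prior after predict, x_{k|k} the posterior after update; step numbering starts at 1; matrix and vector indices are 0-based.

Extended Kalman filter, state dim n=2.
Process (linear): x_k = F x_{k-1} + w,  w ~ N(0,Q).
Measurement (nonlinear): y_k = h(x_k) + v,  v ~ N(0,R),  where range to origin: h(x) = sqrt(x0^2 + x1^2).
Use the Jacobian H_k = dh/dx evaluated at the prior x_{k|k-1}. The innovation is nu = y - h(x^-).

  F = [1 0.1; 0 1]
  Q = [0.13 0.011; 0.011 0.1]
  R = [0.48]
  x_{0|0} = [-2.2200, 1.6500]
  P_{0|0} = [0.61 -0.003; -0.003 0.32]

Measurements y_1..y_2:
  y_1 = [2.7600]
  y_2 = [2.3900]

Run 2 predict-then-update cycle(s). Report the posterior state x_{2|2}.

step 1: x^-=[-2.0550, 1.6500]  P^-=[0.7426 0.0400; 0.0400 0.4200]  H_jac=[-0.7798 0.6261]  S=[1.0571]  K=[-0.5241; 0.2192]  nu=[0.1246]  x^+=[-2.1203, 1.6773]  P^+=[0.4523 0.1615; 0.1615 0.3692]
step 2: x^-=[-1.9526, 1.6773]  P^-=[0.6182 0.2094; 0.2094 0.4692]  H_jac=[-0.7585 0.6516]  S=[0.8280]  K=[-0.4016; 0.1774]  nu=[-0.1841]  x^+=[-1.8786, 1.6447]  P^+=[0.4847 0.2684; 0.2684 0.4431]

x_post = [-1.8786, 1.6447]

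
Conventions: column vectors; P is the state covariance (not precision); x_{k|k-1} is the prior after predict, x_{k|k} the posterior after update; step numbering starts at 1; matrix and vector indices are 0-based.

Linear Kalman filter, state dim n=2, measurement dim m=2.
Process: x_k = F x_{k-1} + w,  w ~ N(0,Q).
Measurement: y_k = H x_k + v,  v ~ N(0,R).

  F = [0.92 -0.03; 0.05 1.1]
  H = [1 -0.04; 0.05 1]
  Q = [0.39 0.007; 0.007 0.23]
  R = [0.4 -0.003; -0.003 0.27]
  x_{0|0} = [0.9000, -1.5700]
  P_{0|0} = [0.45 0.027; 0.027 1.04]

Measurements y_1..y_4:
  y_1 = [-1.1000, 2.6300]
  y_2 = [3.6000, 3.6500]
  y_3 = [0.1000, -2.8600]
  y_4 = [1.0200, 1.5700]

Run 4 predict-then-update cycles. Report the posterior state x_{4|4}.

step 1: x^-=[0.8751, -1.6820]  P^-=[0.7703 0.0207; 0.0207 1.4925]  S=[1.1711 -0.0036; -0.0036 1.7665]  K=[0.6572 0.0348; -0.0308 0.8454]  nu=[-2.0424, 4.2682]  x^+=[-0.3185, 1.9893]  P^+=[0.2625 -0.0057; -0.0057 0.2286]
step 2: x^-=[-0.3527, 2.1723]  P^-=[0.6127 0.0058; 0.0058 0.5067]  S=[1.0131 0.0131; 0.0131 0.7788]  K=[0.6041 0.0366; -0.0227 0.6514]  nu=[4.0396, 1.4954]  x^+=[2.1424, 3.0544]  P^+=[0.2414 -0.0040; -0.0040 0.1761]
step 3: x^-=[1.8794, 3.4670]  P^-=[0.5947 0.0082; 0.0082 0.4433]  S=[0.9947 0.0172; 0.0172 0.7156]  K=[0.5968 0.0387; -0.0203 0.6205]  nu=[-1.6407, -6.4209]  x^+=[0.6517, -0.4841]  P^+=[0.2385 -0.0033; -0.0033 0.1678]
step 4: x^-=[0.6141, -0.4999]  P^-=[0.5922 0.0091; 0.0091 0.4332]  S=[0.9921 0.0184; 0.0184 0.7056]  K=[0.5958 0.0394; -0.0197 0.6151]  nu=[0.3859, 2.0392]  x^+=[0.9243, 0.7469]  P^+=[0.2381 -0.0031; -0.0031 0.1663]

x_post = [0.9243, 0.7469]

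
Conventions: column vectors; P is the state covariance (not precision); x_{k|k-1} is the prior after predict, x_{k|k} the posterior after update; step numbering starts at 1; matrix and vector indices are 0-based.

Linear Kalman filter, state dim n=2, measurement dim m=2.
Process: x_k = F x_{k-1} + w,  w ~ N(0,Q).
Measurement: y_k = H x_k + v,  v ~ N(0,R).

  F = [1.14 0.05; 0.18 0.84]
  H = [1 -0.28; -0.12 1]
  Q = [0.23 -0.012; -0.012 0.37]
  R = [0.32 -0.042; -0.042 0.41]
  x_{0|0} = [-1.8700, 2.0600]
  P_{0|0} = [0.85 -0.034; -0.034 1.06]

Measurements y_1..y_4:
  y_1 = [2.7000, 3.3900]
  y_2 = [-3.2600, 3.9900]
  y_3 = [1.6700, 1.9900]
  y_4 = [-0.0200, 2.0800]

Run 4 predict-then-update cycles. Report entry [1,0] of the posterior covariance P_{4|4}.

P_post[1,0] = 0.0570

step 1: x^-=[-2.0288, 1.3938]  P^-=[1.3334 0.1741; 0.1741 1.1352]  S=[1.6450 -0.3399; -0.3399 1.5226]  K=[0.8208 0.1925; 0.0669 0.7468]  nu=[5.1191, 1.7527]  x^+=[2.5101, 3.0453]  P^+=[0.2763 0.0776; 0.0776 0.3127]
step 2: x^-=[3.0138, 3.0099]  P^-=[0.5987 0.1328; 0.1328 0.6230]  S=[0.8932 -0.1510; -0.1510 1.0098]  K=[0.6555 0.1584; 0.0565 0.6097]  nu=[-5.4311, 1.3418]  x^+=[-0.3334, 3.5212]  P^+=[0.2210 0.0639; 0.0639 0.2553]
step 3: x^-=[-0.2040, 2.8978]  P^-=[0.5251 0.1059; 0.1059 0.5766]  S=[0.8310 -0.1570; -0.1570 0.9688]  K=[0.6237 0.1453; 0.0445 0.5893]  nu=[2.6854, -0.9323]  x^+=[1.3353, 2.4678]  P^+=[0.2099 0.0586; 0.0586 0.2468]
step 4: x^-=[1.6456, 2.3133]  P^-=[0.5101 0.0981; 0.0981 0.5686]  S=[0.8197 -0.1611; -0.1611 0.9624]  K=[0.6165 0.1415; 0.0404 0.5854]  nu=[-1.0179, -0.0359]  x^+=[1.0130, 2.2512]  P^+=[0.2073 0.0570; 0.0570 0.2451]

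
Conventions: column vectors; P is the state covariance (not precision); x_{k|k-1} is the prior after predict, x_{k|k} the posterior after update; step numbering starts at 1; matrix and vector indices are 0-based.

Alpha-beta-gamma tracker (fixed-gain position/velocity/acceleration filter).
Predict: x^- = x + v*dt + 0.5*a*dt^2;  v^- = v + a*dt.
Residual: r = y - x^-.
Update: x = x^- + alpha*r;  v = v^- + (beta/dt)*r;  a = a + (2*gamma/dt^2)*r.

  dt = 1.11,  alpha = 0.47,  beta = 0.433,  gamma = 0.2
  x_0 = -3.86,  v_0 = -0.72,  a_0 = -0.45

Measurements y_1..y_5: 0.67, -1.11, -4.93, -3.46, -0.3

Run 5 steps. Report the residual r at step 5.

resid = 5.0513

step 1: x_pred=-4.9364  r=5.6064  x^+=-2.3014  v^+=0.9675  a^+=1.3701
step 2: x_pred=-0.3834  r=-0.7266  x^+=-0.7249  v^+=2.2049  a^+=1.1342
step 3: x_pred=2.4213  r=-7.3513  x^+=-1.0338  v^+=0.5962  a^+=-1.2524
step 4: x_pred=-1.1435  r=-2.3165  x^+=-2.2323  v^+=-1.6975  a^+=-2.0044
step 5: x_pred=-5.3513  r=5.0513  x^+=-2.9772  v^+=-1.9519  a^+=-0.3645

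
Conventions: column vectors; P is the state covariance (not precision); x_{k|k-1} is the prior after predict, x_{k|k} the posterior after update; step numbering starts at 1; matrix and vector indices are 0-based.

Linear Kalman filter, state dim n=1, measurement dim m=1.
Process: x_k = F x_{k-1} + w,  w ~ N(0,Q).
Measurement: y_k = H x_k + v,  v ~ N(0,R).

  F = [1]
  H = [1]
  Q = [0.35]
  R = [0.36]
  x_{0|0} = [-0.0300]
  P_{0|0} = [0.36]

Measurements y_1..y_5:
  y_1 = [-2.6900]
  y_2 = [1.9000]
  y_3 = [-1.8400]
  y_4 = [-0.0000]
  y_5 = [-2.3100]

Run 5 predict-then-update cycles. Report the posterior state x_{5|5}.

step 1: x^-=[-0.0300]  P^-=[0.7100]  S=[1.0700]  K=[0.6636]  nu=[-2.6600]  x^+=[-1.7950]  P^+=[0.2389]
step 2: x^-=[-1.7950]  P^-=[0.5889]  S=[0.9489]  K=[0.6206]  nu=[3.6950]  x^+=[0.4981]  P^+=[0.2234]
step 3: x^-=[0.4981]  P^-=[0.5734]  S=[0.9334]  K=[0.6143]  nu=[-2.3381]  x^+=[-0.9382]  P^+=[0.2212]
step 4: x^-=[-0.9382]  P^-=[0.5712]  S=[0.9312]  K=[0.6134]  nu=[0.9382]  x^+=[-0.3627]  P^+=[0.2208]
step 5: x^-=[-0.3627]  P^-=[0.5708]  S=[0.9308]  K=[0.6132]  nu=[-1.9473]  x^+=[-1.5569]  P^+=[0.2208]

x_post = [-1.5569]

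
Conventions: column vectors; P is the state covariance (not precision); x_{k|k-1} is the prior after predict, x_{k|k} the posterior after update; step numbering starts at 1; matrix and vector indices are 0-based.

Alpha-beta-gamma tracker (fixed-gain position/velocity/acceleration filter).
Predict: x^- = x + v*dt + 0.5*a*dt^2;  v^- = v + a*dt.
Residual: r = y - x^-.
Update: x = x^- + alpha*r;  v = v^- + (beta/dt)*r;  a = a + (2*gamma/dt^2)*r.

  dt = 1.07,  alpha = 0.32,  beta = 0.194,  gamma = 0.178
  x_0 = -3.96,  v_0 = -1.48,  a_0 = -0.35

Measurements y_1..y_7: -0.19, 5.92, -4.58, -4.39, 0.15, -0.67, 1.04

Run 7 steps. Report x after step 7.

step 1: x_pred=-5.7440  r=5.5540  x^+=-3.9667  v^+=-0.8475  a^+=1.3770
step 2: x_pred=-4.0853  r=10.0053  x^+=-0.8836  v^+=2.4399  a^+=4.4881
step 3: x_pred=4.2963  r=-8.8763  x^+=1.4559  v^+=5.6328  a^+=1.7280
step 4: x_pred=8.4721  r=-12.8621  x^+=4.3562  v^+=5.1497  a^+=-2.2714
step 5: x_pred=8.5662  r=-8.4162  x^+=5.8730  v^+=1.1934  a^+=-4.8883
step 6: x_pred=4.3517  r=-5.0217  x^+=2.7448  v^+=-4.9476  a^+=-6.4498
step 7: x_pred=-6.2413  r=7.2813  x^+=-3.9113  v^+=-10.5287  a^+=-4.1857

x_post = -3.9113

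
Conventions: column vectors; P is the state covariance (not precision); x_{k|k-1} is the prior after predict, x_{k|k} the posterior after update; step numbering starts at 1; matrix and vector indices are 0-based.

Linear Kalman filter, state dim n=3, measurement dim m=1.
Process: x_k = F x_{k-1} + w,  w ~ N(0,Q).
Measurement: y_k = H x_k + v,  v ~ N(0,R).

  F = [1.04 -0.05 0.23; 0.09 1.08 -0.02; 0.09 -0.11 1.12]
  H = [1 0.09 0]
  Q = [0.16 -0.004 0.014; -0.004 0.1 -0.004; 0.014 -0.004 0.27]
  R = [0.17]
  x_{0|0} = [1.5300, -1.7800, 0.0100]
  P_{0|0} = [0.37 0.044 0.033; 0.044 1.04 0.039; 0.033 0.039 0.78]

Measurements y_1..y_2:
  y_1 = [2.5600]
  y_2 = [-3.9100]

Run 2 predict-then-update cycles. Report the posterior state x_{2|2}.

x_post = [-1.8563, -0.9068, -3.5500]

step 1: x^-=[1.6825, -1.7849, 0.3447]  P^-=[0.6144 0.0298 0.2860; 0.0298 1.3231 -0.0877; 0.2860 -0.0877 1.2602]  S=[0.8005]  K=[0.7709; 0.1860; 0.3474]  nu=[1.0381]  x^+=[2.4828, -1.5918, 0.7054]  P^+=[0.1387 -0.0850 0.0716; -0.0850 1.2954 -0.1394; 0.0716 -0.1394 1.1636]
step 2: x^-=[2.8239, -1.5098, 1.1886]  P^-=[0.4211 -0.1961 0.4402; -0.1961 1.6018 -0.3521; 0.4402 -0.3521 1.7968]  S=[0.5688]  K=[0.7093; -0.0914; 0.7182]  nu=[-6.5980]  x^+=[-1.8563, -0.9068, -3.5500]  P^+=[0.1349 -0.1593 0.1504; -0.1593 1.5971 -0.3148; 0.1504 -0.3148 1.5035]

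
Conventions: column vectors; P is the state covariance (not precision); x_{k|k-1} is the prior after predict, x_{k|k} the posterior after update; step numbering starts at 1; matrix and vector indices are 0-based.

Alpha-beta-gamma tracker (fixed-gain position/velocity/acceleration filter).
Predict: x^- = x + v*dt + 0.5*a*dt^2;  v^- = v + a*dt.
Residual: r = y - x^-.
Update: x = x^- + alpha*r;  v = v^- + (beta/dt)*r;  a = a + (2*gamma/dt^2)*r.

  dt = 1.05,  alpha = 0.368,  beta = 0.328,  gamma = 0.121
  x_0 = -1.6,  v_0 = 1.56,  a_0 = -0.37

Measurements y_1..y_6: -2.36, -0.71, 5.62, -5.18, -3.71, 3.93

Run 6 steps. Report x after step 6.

x_post = -1.9169

step 1: x_pred=-0.1660  r=-2.1940  x^+=-0.9734  v^+=0.4861  a^+=-0.8516
step 2: x_pred=-0.9324  r=0.2224  x^+=-0.8505  v^+=-0.3386  a^+=-0.8028
step 3: x_pred=-1.6486  r=7.2686  x^+=1.0263  v^+=1.0891  a^+=0.7927
step 4: x_pred=2.6067  r=-7.7867  x^+=-0.2588  v^+=-0.5110  a^+=-0.9165
step 5: x_pred=-1.3006  r=-2.4094  x^+=-2.1873  v^+=-2.2260  a^+=-1.4454
step 6: x_pred=-5.3214  r=9.2514  x^+=-1.9169  v^+=-0.8537  a^+=0.5853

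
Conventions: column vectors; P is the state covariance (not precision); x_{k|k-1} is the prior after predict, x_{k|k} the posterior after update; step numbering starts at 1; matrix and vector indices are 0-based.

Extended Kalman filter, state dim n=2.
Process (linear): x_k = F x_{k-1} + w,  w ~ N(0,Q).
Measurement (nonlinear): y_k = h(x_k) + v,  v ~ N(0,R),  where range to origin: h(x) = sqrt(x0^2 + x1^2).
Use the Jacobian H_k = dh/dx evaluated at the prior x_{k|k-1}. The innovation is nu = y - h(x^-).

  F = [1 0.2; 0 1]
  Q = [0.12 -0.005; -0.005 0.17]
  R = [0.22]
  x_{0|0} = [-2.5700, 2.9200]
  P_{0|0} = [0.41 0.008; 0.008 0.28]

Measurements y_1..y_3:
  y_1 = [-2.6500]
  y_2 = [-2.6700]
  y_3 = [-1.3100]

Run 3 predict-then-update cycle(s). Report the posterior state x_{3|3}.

step 1: x^-=[-1.9860, 2.9200]  P^-=[0.5444 0.0590; 0.0590 0.4500]  H_jac=[-0.5624 0.8269]  S=[0.6450]  K=[-0.3990; 0.5255]  nu=[-6.1814]  x^+=[0.4807, -0.3281]  P^+=[0.4417 0.1942; 0.1942 0.2719]
step 2: x^-=[0.4150, -0.3281]  P^-=[0.6503 0.2436; 0.2436 0.4419]  H_jac=[0.7845 -0.6201]  S=[0.5531]  K=[0.6492; -0.1499]  nu=[-3.1990]  x^+=[-1.6618, 0.1514]  P^+=[0.4172 0.2974; 0.2974 0.4295]
step 3: x^-=[-1.6315, 0.1514]  P^-=[0.6733 0.3783; 0.3783 0.5995]  H_jac=[-0.9957 0.0924]  S=[0.8230]  K=[-0.7721; -0.3904]  nu=[-2.9485]  x^+=[0.6450, 1.3025]  P^+=[0.1827 0.1303; 0.1303 0.4740]

x_post = [0.6450, 1.3025]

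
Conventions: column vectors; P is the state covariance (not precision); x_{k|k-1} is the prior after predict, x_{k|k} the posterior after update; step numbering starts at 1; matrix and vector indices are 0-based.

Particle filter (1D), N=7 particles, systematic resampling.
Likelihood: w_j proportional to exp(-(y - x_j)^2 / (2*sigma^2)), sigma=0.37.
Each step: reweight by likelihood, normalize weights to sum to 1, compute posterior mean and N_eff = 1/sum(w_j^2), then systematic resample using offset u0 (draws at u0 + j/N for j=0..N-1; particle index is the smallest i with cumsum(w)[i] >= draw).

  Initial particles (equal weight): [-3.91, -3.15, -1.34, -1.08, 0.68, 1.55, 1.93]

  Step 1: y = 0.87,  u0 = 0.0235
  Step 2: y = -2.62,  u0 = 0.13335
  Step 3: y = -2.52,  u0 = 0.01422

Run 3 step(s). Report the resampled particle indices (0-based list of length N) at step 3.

step 1: w=[0.0000, 0.0000, 0.0000, 0.0000, 0.8133, 0.1714, 0.0153]  mean=0.8483  Neff=1.4471  idx=[4, 4, 4, 4, 4, 4, 5]
step 2: w=[0.1667, 0.1667, 0.1667, 0.1667, 0.1667, 0.1667, 0.0000]  mean=0.6800  Neff=6.0000  idx=[0, 1, 2, 3, 4, 5, 5]
step 3: w=[0.1429, 0.1429, 0.1429, 0.1429, 0.1429, 0.1429, 0.1429]  mean=0.6800  Neff=7.0000  idx=[0, 1, 2, 3, 4, 5, 6]

resampled_idx = [0, 1, 2, 3, 4, 5, 6]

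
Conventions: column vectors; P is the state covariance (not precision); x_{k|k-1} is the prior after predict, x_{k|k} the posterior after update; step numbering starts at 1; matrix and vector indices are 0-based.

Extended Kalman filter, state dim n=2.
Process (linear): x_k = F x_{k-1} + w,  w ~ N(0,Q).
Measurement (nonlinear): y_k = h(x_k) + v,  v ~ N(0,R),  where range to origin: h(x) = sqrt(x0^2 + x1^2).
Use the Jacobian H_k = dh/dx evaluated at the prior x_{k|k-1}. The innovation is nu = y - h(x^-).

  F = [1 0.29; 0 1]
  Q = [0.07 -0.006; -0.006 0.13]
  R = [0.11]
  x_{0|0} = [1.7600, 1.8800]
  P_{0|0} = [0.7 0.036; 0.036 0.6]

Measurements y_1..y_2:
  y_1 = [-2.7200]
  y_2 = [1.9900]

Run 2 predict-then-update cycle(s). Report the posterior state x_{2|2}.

step 1: x^-=[2.3052, 1.8800]  P^-=[0.8413 0.2040; 0.2040 0.7300]  H_jac=[0.7750 0.6320]  S=[1.1067]  K=[0.7056; 0.5597]  nu=[-5.6946]  x^+=[-1.7132, -1.3075]  P^+=[0.2903 -0.2331; -0.2331 0.3833]
step 2: x^-=[-2.0923, -1.3075]  P^-=[0.2573 -0.1280; -0.1280 0.5133]  H_jac=[-0.8480 -0.5299]  S=[0.3242]  K=[-0.4639; -0.5043]  nu=[-0.4773]  x^+=[-1.8709, -1.0668]  P^+=[0.1875 -0.2038; -0.2038 0.4308]

x_post = [-1.8709, -1.0668]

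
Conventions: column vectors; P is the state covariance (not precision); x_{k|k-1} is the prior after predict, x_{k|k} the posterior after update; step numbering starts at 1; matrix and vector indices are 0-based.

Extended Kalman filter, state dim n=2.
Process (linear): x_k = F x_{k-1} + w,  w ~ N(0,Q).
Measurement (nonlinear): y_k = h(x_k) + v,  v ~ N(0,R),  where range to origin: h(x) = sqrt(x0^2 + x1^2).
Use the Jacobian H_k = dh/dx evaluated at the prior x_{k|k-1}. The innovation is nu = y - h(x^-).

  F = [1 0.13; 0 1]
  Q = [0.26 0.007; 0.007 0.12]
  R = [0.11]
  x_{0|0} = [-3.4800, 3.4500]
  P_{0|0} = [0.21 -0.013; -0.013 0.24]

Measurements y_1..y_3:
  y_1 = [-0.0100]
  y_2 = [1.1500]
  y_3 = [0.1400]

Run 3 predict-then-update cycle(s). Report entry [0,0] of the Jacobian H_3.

H_jac[0,0] = -0.0054

step 1: x^-=[-3.0315, 3.4500]  P^-=[0.4707 0.0252; 0.0252 0.3600]  H_jac=[-0.6601 0.7512]  S=[0.4932]  K=[-0.5915; 0.5146]  nu=[-4.6027]  x^+=[-0.3090, 1.0816]  P^+=[0.2981 0.1753; 0.1753 0.2294]
step 2: x^-=[-0.1684, 1.0816]  P^-=[0.6076 0.2121; 0.2121 0.3494]  H_jac=[-0.1538 0.9881]  S=[0.4010]  K=[0.2897; 0.7795]  nu=[0.0553]  x^+=[-0.1523, 1.1248]  P^+=[0.5739 0.1216; 0.1216 0.1057]
step 3: x^-=[-0.0061, 1.1248]  P^-=[0.8673 0.1423; 0.1423 0.2257]  H_jac=[-0.0054 1.0000]  S=[0.3342]  K=[0.4118; 0.6731]  nu=[-0.9848]  x^+=[-0.4116, 0.4619]  P^+=[0.8106 0.0497; 0.0497 0.0743]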